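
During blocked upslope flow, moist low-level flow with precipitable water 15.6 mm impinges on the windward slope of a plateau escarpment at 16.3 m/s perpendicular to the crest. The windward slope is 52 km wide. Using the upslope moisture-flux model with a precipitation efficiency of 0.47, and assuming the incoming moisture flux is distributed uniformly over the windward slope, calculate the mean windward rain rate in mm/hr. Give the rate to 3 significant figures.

Incoming column moisture flux per unit ridge length: F = V × PW = 16.3 × 15.6 = 254.28 mm·m/s.
Spread over the 52 km slope with efficiency ε = 0.47: R = ε·F/W = 0.47 × 254.28 / 52000 m = 2.298e-03 mm/s.
R = 2.298e-03 × 3600 = 8.27 mm/hr.

R ≈ 8.27 mm/hr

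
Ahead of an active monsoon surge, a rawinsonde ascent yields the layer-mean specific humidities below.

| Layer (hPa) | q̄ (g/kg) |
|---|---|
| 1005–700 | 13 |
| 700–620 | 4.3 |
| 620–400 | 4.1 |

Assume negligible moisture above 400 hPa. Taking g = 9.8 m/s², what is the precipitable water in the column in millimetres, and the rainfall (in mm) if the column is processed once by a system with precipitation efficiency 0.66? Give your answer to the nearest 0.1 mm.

PW ≈ 53.2 mm; rainfall ≈ 35.1 mm

Precipitable water is the column-integrated vapour mass per unit area: PW = (1/g) Σ q̄ Δp, with q in kg/kg and Δp in Pa (1 kg/m² of water = 1 mm).
Layer 1005–700 hPa: Δp = 305 hPa = 30500 Pa, q̄ = 0.013 kg/kg → 0.013 × 30500 / 9.8 = 40.46 mm
Layer 700–620 hPa: Δp = 80 hPa = 8000 Pa, q̄ = 0.0043 kg/kg → 0.0043 × 8000 / 9.8 = 3.51 mm
Layer 620–400 hPa: Δp = 220 hPa = 22000 Pa, q̄ = 0.0041 kg/kg → 0.0041 × 22000 / 9.8 = 9.20 mm
PW = 40.46 + 3.51 + 9.20 = 53.17 ≈ 53.2 mm.
Rainfall = ε × PW = 0.66 × 53.2 = 35.1 mm.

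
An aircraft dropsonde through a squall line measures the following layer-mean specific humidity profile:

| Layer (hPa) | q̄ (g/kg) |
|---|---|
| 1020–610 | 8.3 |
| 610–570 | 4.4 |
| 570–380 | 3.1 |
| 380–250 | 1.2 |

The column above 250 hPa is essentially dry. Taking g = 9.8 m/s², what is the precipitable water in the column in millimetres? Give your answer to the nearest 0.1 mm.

Precipitable water is the column-integrated vapour mass per unit area: PW = (1/g) Σ q̄ Δp, with q in kg/kg and Δp in Pa (1 kg/m² of water = 1 mm).
Layer 1020–610 hPa: Δp = 410 hPa = 41000 Pa, q̄ = 0.0083 kg/kg → 0.0083 × 41000 / 9.8 = 34.72 mm
Layer 610–570 hPa: Δp = 40 hPa = 4000 Pa, q̄ = 0.0044 kg/kg → 0.0044 × 4000 / 9.8 = 1.80 mm
Layer 570–380 hPa: Δp = 190 hPa = 19000 Pa, q̄ = 0.0031 kg/kg → 0.0031 × 19000 / 9.8 = 6.01 mm
Layer 380–250 hPa: Δp = 130 hPa = 13000 Pa, q̄ = 0.0012 kg/kg → 0.0012 × 13000 / 9.8 = 1.59 mm
PW = 34.72 + 1.80 + 6.01 + 1.59 = 44.12 ≈ 44.1 mm.

PW ≈ 44.1 mm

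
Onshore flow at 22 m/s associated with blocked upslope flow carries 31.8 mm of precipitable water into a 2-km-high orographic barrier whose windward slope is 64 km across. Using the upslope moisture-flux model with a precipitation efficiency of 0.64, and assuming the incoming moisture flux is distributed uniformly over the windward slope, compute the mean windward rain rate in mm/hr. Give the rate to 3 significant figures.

R ≈ 25.2 mm/hr

Incoming column moisture flux per unit ridge length: F = V × PW = 22 × 31.8 = 699.6 mm·m/s.
Spread over the 64 km slope with efficiency ε = 0.64: R = ε·F/W = 0.64 × 699.6 / 64000 m = 6.996e-03 mm/s.
R = 6.996e-03 × 3600 = 25.2 mm/hr.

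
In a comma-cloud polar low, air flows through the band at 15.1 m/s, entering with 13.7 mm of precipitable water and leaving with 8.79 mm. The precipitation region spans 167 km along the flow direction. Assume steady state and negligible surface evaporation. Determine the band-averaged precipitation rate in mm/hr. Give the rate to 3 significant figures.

Column moisture flux per unit crosswind length is F = V × PW.
Inflow: F_in = 15.1 × 13.7 = 206.87 mm·m/s
Outflow: F_out = 15.1 × 8.79 = 132.729 mm·m/s
Steady-state rate R = (F_in − F_out)/L = (206.87 − 132.729) / 167000 m = 4.440e-04 mm/s.
R = 4.440e-04 × 3600 = 1.60 mm/hr.

R ≈ 1.60 mm/hr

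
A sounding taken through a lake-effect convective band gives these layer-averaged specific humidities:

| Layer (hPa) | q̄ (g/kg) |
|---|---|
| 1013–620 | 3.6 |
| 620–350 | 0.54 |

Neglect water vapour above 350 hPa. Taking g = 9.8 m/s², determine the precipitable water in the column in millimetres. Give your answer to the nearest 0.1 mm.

Precipitable water is the column-integrated vapour mass per unit area: PW = (1/g) Σ q̄ Δp, with q in kg/kg and Δp in Pa (1 kg/m² of water = 1 mm).
Layer 1013–620 hPa: Δp = 393 hPa = 39300 Pa, q̄ = 0.0036 kg/kg → 0.0036 × 39300 / 9.8 = 14.44 mm
Layer 620–350 hPa: Δp = 270 hPa = 27000 Pa, q̄ = 0.00054 kg/kg → 0.00054 × 27000 / 9.8 = 1.49 mm
PW = 14.44 + 1.49 = 15.93 ≈ 15.9 mm.

PW ≈ 15.9 mm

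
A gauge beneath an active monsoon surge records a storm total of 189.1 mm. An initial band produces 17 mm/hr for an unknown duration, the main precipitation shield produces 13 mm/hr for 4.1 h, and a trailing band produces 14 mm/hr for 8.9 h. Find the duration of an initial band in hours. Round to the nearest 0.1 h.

Known phases: 13 × 4.1 + 14 × 8.9 = 53.3 + 124.6 = 177.9 mm.
Remaining depth = 189.1 − 177.9 = 11.2 mm.
Duration = 11.2 / 17 = 0.7 h.

duration ≈ 0.7 h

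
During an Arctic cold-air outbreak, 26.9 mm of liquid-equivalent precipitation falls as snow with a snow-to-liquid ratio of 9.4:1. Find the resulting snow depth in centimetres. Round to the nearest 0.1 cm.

Snow depth = liquid × ratio = 26.9 mm × 9.4 = 252.86 mm = 25.3 cm.

snow depth ≈ 25.3 cm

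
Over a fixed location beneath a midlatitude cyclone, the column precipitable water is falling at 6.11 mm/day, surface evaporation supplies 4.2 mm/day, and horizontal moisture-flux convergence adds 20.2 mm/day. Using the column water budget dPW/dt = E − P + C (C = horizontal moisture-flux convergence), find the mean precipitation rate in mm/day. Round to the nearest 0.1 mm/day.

dPW/dt = -6.11 mm/day.
P = E + C − dPW/dt = 4.2 + (20.2) − (-6.11) = 30.5 mm/day.

P ≈ 30.5 mm/day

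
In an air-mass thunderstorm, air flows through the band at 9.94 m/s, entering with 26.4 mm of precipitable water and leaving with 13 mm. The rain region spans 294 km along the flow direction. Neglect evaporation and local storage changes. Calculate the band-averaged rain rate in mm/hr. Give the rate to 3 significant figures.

Column moisture flux per unit crosswind length is F = V × PW.
Inflow: F_in = 9.94 × 26.4 = 262.416 mm·m/s
Outflow: F_out = 9.94 × 13 = 129.22 mm·m/s
Steady-state rate R = (F_in − F_out)/L = (262.416 − 129.22) / 294000 m = 4.530e-04 mm/s.
R = 4.530e-04 × 3600 = 1.63 mm/hr.

R ≈ 1.63 mm/hr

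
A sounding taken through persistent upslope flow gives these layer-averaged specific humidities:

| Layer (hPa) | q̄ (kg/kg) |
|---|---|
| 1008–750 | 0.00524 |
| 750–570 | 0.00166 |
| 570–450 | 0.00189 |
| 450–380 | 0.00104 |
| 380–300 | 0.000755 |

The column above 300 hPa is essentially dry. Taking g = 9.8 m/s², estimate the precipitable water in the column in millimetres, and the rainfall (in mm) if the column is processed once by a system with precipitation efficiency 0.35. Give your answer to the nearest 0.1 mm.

PW ≈ 20.5 mm; rainfall ≈ 7.2 mm

Precipitable water is the column-integrated vapour mass per unit area: PW = (1/g) Σ q̄ Δp, with q in kg/kg and Δp in Pa (1 kg/m² of water = 1 mm).
Layer 1008–750 hPa: Δp = 258 hPa = 25800 Pa, q̄ = 0.00524 kg/kg → 0.00524 × 25800 / 9.8 = 13.80 mm
Layer 750–570 hPa: Δp = 180 hPa = 18000 Pa, q̄ = 0.00166 kg/kg → 0.00166 × 18000 / 9.8 = 3.05 mm
Layer 570–450 hPa: Δp = 120 hPa = 12000 Pa, q̄ = 0.00189 kg/kg → 0.00189 × 12000 / 9.8 = 2.31 mm
Layer 450–380 hPa: Δp = 70 hPa = 7000 Pa, q̄ = 0.00104 kg/kg → 0.00104 × 7000 / 9.8 = 0.74 mm
Layer 380–300 hPa: Δp = 80 hPa = 8000 Pa, q̄ = 0.000755 kg/kg → 0.000755 × 8000 / 9.8 = 0.62 mm
PW = 13.80 + 3.05 + 2.31 + 0.74 + 0.62 = 20.52 ≈ 20.5 mm.
Rainfall = ε × PW = 0.35 × 20.5 = 7.2 mm.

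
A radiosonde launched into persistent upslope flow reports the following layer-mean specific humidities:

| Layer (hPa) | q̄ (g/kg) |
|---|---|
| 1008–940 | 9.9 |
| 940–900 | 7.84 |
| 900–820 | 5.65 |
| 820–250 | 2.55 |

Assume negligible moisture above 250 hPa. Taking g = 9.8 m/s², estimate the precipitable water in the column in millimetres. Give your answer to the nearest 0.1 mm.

Precipitable water is the column-integrated vapour mass per unit area: PW = (1/g) Σ q̄ Δp, with q in kg/kg and Δp in Pa (1 kg/m² of water = 1 mm).
Layer 1008–940 hPa: Δp = 68 hPa = 6800 Pa, q̄ = 0.0099 kg/kg → 0.0099 × 6800 / 9.8 = 6.87 mm
Layer 940–900 hPa: Δp = 40 hPa = 4000 Pa, q̄ = 0.00784 kg/kg → 0.00784 × 4000 / 9.8 = 3.20 mm
Layer 900–820 hPa: Δp = 80 hPa = 8000 Pa, q̄ = 0.00565 kg/kg → 0.00565 × 8000 / 9.8 = 4.61 mm
Layer 820–250 hPa: Δp = 570 hPa = 57000 Pa, q̄ = 0.00255 kg/kg → 0.00255 × 57000 / 9.8 = 14.83 mm
PW = 6.87 + 3.20 + 4.61 + 14.83 = 29.51 ≈ 29.5 mm.

PW ≈ 29.5 mm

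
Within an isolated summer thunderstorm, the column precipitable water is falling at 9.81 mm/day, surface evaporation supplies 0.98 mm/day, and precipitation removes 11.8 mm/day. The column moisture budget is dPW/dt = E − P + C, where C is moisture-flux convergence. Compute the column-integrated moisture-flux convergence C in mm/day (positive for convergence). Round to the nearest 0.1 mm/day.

dPW/dt = -9.81 mm/day.
C = dPW/dt − E + P = (-9.81) − 0.98 + 11.8 = 1.0 mm/day.

C ≈ 1.0 mm/day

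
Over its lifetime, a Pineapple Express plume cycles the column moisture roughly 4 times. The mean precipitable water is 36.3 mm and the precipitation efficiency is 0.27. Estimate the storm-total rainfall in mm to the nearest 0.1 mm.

rainfall ≈ 39.2 mm

Each cycle deposits ε × PW = 0.27 × 36.3 = 9.801 mm.
Over 4 cycles: 4 × 9.801 = 39.2 mm.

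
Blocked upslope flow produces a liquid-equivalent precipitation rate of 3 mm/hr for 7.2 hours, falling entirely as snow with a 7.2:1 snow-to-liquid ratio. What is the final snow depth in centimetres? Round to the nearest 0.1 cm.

snow depth ≈ 15.6 cm

Liquid-equivalent depth = 3 × 7.2 = 21.6 mm.
Snow depth = 21.6 mm × 7.2 = 155.52 mm = 15.6 cm.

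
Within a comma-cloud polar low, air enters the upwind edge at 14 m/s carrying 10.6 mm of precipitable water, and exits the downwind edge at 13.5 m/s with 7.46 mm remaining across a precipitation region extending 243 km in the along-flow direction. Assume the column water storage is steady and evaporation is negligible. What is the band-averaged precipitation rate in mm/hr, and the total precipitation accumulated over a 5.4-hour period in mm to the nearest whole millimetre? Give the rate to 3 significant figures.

Column moisture flux per unit crosswind length is F = V × PW.
Inflow: F_in = 14 × 10.6 = 148.4 mm·m/s
Outflow: F_out = 13.5 × 7.46 = 100.71 mm·m/s
Steady-state rate R = (F_in − F_out)/L = (148.4 − 100.71) / 243000 m = 1.963e-04 mm/s.
R = 1.963e-04 × 3600 = 0.707 mm/hr.
Over 5.4 h: total = 0.707 × 5.4 = 3.8178 ≈ 4 mm.

R ≈ 0.707 mm/hr; total ≈ 4 mm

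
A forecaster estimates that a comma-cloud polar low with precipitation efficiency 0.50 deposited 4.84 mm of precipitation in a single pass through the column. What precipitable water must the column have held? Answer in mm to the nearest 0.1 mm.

PW ≈ 9.7 mm

PW = precipitation / ε = 4.84 / 0.50 = 9.7 mm.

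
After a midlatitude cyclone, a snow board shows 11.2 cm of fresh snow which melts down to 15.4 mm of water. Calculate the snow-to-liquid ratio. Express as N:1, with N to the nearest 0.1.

ratio ≈ 7.3

Ratio = snow depth / SWE = 112 mm / 15.4 mm = 7.3, i.e. 7.3:1.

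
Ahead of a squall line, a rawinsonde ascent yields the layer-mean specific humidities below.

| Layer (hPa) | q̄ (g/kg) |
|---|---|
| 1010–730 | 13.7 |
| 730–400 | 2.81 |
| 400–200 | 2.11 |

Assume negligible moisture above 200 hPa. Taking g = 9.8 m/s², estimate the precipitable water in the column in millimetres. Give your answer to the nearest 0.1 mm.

Precipitable water is the column-integrated vapour mass per unit area: PW = (1/g) Σ q̄ Δp, with q in kg/kg and Δp in Pa (1 kg/m² of water = 1 mm).
Layer 1010–730 hPa: Δp = 280 hPa = 28000 Pa, q̄ = 0.0137 kg/kg → 0.0137 × 28000 / 9.8 = 39.14 mm
Layer 730–400 hPa: Δp = 330 hPa = 33000 Pa, q̄ = 0.00281 kg/kg → 0.00281 × 33000 / 9.8 = 9.46 mm
Layer 400–200 hPa: Δp = 200 hPa = 20000 Pa, q̄ = 0.00211 kg/kg → 0.00211 × 20000 / 9.8 = 4.31 mm
PW = 39.14 + 9.46 + 4.31 = 52.91 ≈ 52.9 mm.

PW ≈ 52.9 mm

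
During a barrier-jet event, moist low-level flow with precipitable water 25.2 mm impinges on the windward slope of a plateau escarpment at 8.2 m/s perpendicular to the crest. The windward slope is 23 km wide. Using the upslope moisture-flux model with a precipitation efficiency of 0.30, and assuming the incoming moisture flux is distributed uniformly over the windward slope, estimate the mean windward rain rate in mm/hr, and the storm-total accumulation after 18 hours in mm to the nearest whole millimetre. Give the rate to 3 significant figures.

R ≈ 9.70 mm/hr; total ≈ 175 mm

Incoming column moisture flux per unit ridge length: F = V × PW = 8.2 × 25.2 = 206.64 mm·m/s.
Spread over the 23 km slope with efficiency ε = 0.30: R = ε·F/W = 0.30 × 206.64 / 23000 m = 2.695e-03 mm/s.
R = 2.695e-03 × 3600 = 9.70 mm/hr.
Over 18 h: total = 9.70 × 18 = 174.6 ≈ 175 mm.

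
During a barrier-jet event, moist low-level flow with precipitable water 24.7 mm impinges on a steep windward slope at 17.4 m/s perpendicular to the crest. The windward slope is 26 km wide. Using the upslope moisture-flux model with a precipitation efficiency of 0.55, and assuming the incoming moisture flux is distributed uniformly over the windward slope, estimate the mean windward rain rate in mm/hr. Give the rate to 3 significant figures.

Incoming column moisture flux per unit ridge length: F = V × PW = 17.4 × 24.7 = 429.78 mm·m/s.
Spread over the 26 km slope with efficiency ε = 0.55: R = ε·F/W = 0.55 × 429.78 / 26000 m = 9.091e-03 mm/s.
R = 9.091e-03 × 3600 = 32.7 mm/hr.

R ≈ 32.7 mm/hr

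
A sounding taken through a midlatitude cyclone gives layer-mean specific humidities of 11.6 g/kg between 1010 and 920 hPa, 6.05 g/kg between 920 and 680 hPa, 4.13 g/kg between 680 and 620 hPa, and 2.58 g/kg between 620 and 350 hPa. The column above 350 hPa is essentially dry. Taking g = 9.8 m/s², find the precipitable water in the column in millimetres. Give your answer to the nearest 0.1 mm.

Precipitable water is the column-integrated vapour mass per unit area: PW = (1/g) Σ q̄ Δp, with q in kg/kg and Δp in Pa (1 kg/m² of water = 1 mm).
Layer 1010–920 hPa: Δp = 90 hPa = 9000 Pa, q̄ = 0.0116 kg/kg → 0.0116 × 9000 / 9.8 = 10.65 mm
Layer 920–680 hPa: Δp = 240 hPa = 24000 Pa, q̄ = 0.00605 kg/kg → 0.00605 × 24000 / 9.8 = 14.82 mm
Layer 680–620 hPa: Δp = 60 hPa = 6000 Pa, q̄ = 0.00413 kg/kg → 0.00413 × 6000 / 9.8 = 2.53 mm
Layer 620–350 hPa: Δp = 270 hPa = 27000 Pa, q̄ = 0.00258 kg/kg → 0.00258 × 27000 / 9.8 = 7.11 mm
PW = 10.65 + 14.82 + 2.53 + 7.11 = 35.11 ≈ 35.1 mm.

PW ≈ 35.1 mm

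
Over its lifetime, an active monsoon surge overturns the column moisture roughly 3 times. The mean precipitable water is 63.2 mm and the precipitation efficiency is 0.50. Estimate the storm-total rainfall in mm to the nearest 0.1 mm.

Each cycle deposits ε × PW = 0.50 × 63.2 = 31.6 mm.
Over 3 cycles: 3 × 31.6 = 94.8 mm.

rainfall ≈ 94.8 mm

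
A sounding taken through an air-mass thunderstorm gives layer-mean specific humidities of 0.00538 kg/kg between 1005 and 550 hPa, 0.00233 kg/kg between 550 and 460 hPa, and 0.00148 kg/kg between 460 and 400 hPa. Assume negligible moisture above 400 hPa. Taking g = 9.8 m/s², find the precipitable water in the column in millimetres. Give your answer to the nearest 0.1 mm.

PW ≈ 28.0 mm

Precipitable water is the column-integrated vapour mass per unit area: PW = (1/g) Σ q̄ Δp, with q in kg/kg and Δp in Pa (1 kg/m² of water = 1 mm).
Layer 1005–550 hPa: Δp = 455 hPa = 45500 Pa, q̄ = 0.00538 kg/kg → 0.00538 × 45500 / 9.8 = 24.98 mm
Layer 550–460 hPa: Δp = 90 hPa = 9000 Pa, q̄ = 0.00233 kg/kg → 0.00233 × 9000 / 9.8 = 2.14 mm
Layer 460–400 hPa: Δp = 60 hPa = 6000 Pa, q̄ = 0.00148 kg/kg → 0.00148 × 6000 / 9.8 = 0.91 mm
PW = 24.98 + 2.14 + 0.91 = 28.03 ≈ 28.0 mm.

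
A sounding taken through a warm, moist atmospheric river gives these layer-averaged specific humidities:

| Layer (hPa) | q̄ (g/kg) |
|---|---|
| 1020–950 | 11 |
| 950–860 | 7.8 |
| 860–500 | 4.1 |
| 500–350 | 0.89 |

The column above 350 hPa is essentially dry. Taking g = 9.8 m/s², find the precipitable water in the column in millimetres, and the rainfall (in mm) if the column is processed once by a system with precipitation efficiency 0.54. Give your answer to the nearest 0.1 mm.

Precipitable water is the column-integrated vapour mass per unit area: PW = (1/g) Σ q̄ Δp, with q in kg/kg and Δp in Pa (1 kg/m² of water = 1 mm).
Layer 1020–950 hPa: Δp = 70 hPa = 7000 Pa, q̄ = 0.011 kg/kg → 0.011 × 7000 / 9.8 = 7.86 mm
Layer 950–860 hPa: Δp = 90 hPa = 9000 Pa, q̄ = 0.0078 kg/kg → 0.0078 × 9000 / 9.8 = 7.16 mm
Layer 860–500 hPa: Δp = 360 hPa = 36000 Pa, q̄ = 0.0041 kg/kg → 0.0041 × 36000 / 9.8 = 15.06 mm
Layer 500–350 hPa: Δp = 150 hPa = 15000 Pa, q̄ = 0.00089 kg/kg → 0.00089 × 15000 / 9.8 = 1.36 mm
PW = 7.86 + 7.16 + 15.06 + 1.36 = 31.44 ≈ 31.4 mm.
Rainfall = ε × PW = 0.54 × 31.4 = 17.0 mm.

PW ≈ 31.4 mm; rainfall ≈ 17.0 mm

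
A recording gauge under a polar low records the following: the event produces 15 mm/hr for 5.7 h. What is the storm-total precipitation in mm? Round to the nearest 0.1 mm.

total ≈ 85.5 mm

Total = Σ Rᵢ Δtᵢ = 15 × 5.7
      = 85.5 = 85.5 mm.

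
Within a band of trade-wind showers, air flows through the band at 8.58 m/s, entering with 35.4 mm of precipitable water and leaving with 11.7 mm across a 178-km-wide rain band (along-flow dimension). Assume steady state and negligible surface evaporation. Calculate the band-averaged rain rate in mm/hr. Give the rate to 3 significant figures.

Column moisture flux per unit crosswind length is F = V × PW.
Inflow: F_in = 8.58 × 35.4 = 303.732 mm·m/s
Outflow: F_out = 8.58 × 11.7 = 100.386 mm·m/s
Steady-state rate R = (F_in − F_out)/L = (303.732 − 100.386) / 178000 m = 1.142e-03 mm/s.
R = 1.142e-03 × 3600 = 4.11 mm/hr.

R ≈ 4.11 mm/hr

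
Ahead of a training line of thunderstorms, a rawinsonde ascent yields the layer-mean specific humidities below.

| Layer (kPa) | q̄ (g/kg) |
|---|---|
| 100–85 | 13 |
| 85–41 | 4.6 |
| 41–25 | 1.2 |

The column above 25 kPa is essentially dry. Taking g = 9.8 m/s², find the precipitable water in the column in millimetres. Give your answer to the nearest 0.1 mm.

Precipitable water is the column-integrated vapour mass per unit area: PW = (1/g) Σ q̄ Δp, with q in kg/kg and Δp in Pa (1 kg/m² of water = 1 mm).
Layer 100–85 kPa: Δp = 150 hPa = 15000 Pa, q̄ = 0.013 kg/kg → 0.013 × 15000 / 9.8 = 19.90 mm
Layer 85–41 kPa: Δp = 440 hPa = 44000 Pa, q̄ = 0.0046 kg/kg → 0.0046 × 44000 / 9.8 = 20.65 mm
Layer 41–25 kPa: Δp = 160 hPa = 16000 Pa, q̄ = 0.0012 kg/kg → 0.0012 × 16000 / 9.8 = 1.96 mm
PW = 19.90 + 20.65 + 1.96 = 42.51 ≈ 42.5 mm.

PW ≈ 42.5 mm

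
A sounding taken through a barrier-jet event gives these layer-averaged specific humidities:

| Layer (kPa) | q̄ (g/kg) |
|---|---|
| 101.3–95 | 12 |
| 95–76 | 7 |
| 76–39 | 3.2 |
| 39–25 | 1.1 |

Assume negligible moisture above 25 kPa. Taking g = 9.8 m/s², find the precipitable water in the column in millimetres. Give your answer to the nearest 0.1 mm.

PW ≈ 34.9 mm

Precipitable water is the column-integrated vapour mass per unit area: PW = (1/g) Σ q̄ Δp, with q in kg/kg and Δp in Pa (1 kg/m² of water = 1 mm).
Layer 101.3–95 kPa: Δp = 63 hPa = 6300 Pa, q̄ = 0.012 kg/kg → 0.012 × 6300 / 9.8 = 7.71 mm
Layer 95–76 kPa: Δp = 190 hPa = 19000 Pa, q̄ = 0.007 kg/kg → 0.007 × 19000 / 9.8 = 13.57 mm
Layer 76–39 kPa: Δp = 370 hPa = 37000 Pa, q̄ = 0.0032 kg/kg → 0.0032 × 37000 / 9.8 = 12.08 mm
Layer 39–25 kPa: Δp = 140 hPa = 14000 Pa, q̄ = 0.0011 kg/kg → 0.0011 × 14000 / 9.8 = 1.57 mm
PW = 7.71 + 13.57 + 12.08 + 1.57 = 34.93 ≈ 34.9 mm.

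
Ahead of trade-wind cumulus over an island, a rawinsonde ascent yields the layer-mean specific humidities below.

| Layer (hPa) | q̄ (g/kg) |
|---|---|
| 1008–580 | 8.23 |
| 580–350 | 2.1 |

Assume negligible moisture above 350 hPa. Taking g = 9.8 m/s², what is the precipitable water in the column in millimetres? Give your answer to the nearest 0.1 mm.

PW ≈ 40.9 mm

Precipitable water is the column-integrated vapour mass per unit area: PW = (1/g) Σ q̄ Δp, with q in kg/kg and Δp in Pa (1 kg/m² of water = 1 mm).
Layer 1008–580 hPa: Δp = 428 hPa = 42800 Pa, q̄ = 0.00823 kg/kg → 0.00823 × 42800 / 9.8 = 35.94 mm
Layer 580–350 hPa: Δp = 230 hPa = 23000 Pa, q̄ = 0.0021 kg/kg → 0.0021 × 23000 / 9.8 = 4.93 mm
PW = 35.94 + 4.93 = 40.87 ≈ 40.9 mm.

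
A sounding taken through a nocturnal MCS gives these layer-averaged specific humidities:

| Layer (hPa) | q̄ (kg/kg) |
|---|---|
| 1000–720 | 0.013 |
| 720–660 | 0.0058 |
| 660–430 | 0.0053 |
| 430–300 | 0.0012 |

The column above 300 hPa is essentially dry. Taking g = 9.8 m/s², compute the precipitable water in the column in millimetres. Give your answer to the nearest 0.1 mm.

PW ≈ 54.7 mm

Precipitable water is the column-integrated vapour mass per unit area: PW = (1/g) Σ q̄ Δp, with q in kg/kg and Δp in Pa (1 kg/m² of water = 1 mm).
Layer 1000–720 hPa: Δp = 280 hPa = 28000 Pa, q̄ = 0.013 kg/kg → 0.013 × 28000 / 9.8 = 37.14 mm
Layer 720–660 hPa: Δp = 60 hPa = 6000 Pa, q̄ = 0.0058 kg/kg → 0.0058 × 6000 / 9.8 = 3.55 mm
Layer 660–430 hPa: Δp = 230 hPa = 23000 Pa, q̄ = 0.0053 kg/kg → 0.0053 × 23000 / 9.8 = 12.44 mm
Layer 430–300 hPa: Δp = 130 hPa = 13000 Pa, q̄ = 0.0012 kg/kg → 0.0012 × 13000 / 9.8 = 1.59 mm
PW = 37.14 + 3.55 + 12.44 + 1.59 = 54.72 ≈ 54.7 mm.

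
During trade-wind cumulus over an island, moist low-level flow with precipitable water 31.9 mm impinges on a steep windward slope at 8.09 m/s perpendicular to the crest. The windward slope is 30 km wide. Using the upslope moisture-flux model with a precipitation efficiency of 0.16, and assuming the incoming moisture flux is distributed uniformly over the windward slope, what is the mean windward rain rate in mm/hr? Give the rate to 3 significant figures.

R ≈ 4.95 mm/hr

Incoming column moisture flux per unit ridge length: F = V × PW = 8.09 × 31.9 = 258.071 mm·m/s.
Spread over the 30 km slope with efficiency ε = 0.16: R = ε·F/W = 0.16 × 258.071 / 30000 m = 1.376e-03 mm/s.
R = 1.376e-03 × 3600 = 4.95 mm/hr.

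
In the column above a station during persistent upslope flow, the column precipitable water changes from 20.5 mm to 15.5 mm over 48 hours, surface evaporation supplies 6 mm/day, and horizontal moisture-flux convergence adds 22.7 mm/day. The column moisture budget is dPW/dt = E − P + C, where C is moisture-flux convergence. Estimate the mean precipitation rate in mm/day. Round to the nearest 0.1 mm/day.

P ≈ 31.2 mm/day

dPW/dt = (15.5 − 20.5) mm / (48/24 day) = -2.500 mm/day.
P = E + C − dPW/dt = 6 + (22.7) − (-2.500) = 31.2 mm/day.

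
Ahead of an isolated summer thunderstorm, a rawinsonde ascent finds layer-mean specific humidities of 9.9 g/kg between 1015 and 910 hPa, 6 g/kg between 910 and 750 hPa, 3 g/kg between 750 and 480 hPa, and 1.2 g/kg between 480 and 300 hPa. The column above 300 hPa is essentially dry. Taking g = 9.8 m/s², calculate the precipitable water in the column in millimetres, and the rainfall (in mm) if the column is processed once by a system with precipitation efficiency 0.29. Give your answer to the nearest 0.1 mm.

PW ≈ 30.9 mm; rainfall ≈ 9.0 mm

Precipitable water is the column-integrated vapour mass per unit area: PW = (1/g) Σ q̄ Δp, with q in kg/kg and Δp in Pa (1 kg/m² of water = 1 mm).
Layer 1015–910 hPa: Δp = 105 hPa = 10500 Pa, q̄ = 0.0099 kg/kg → 0.0099 × 10500 / 9.8 = 10.61 mm
Layer 910–750 hPa: Δp = 160 hPa = 16000 Pa, q̄ = 0.006 kg/kg → 0.006 × 16000 / 9.8 = 9.80 mm
Layer 750–480 hPa: Δp = 270 hPa = 27000 Pa, q̄ = 0.003 kg/kg → 0.003 × 27000 / 9.8 = 8.27 mm
Layer 480–300 hPa: Δp = 180 hPa = 18000 Pa, q̄ = 0.0012 kg/kg → 0.0012 × 18000 / 9.8 = 2.20 mm
PW = 10.61 + 9.80 + 8.27 + 2.20 = 30.88 ≈ 30.9 mm.
Rainfall = ε × PW = 0.29 × 30.9 = 9.0 mm.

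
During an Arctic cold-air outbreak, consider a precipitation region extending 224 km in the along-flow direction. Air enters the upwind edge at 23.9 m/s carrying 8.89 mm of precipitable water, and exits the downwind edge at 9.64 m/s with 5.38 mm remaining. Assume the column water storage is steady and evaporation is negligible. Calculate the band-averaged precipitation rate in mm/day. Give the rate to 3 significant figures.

R ≈ 61.9 mm/day

Column moisture flux per unit crosswind length is F = V × PW.
Inflow: F_in = 23.9 × 8.89 = 212.471 mm·m/s
Outflow: F_out = 9.64 × 5.38 = 51.8632 mm·m/s
Steady-state rate R = (F_in − F_out)/L = (212.471 − 51.8632) / 224000 m = 7.170e-04 mm/s.
R = 7.170e-04 × 3600 × 24 = 61.9 mm/day.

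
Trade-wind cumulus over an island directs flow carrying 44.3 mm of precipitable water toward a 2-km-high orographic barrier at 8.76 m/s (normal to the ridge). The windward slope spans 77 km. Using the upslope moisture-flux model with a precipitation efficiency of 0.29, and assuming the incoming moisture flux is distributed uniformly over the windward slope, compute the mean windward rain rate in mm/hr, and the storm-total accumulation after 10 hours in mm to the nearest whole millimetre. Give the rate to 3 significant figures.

R ≈ 5.26 mm/hr; total ≈ 53 mm

Incoming column moisture flux per unit ridge length: F = V × PW = 8.76 × 44.3 = 388.068 mm·m/s.
Spread over the 77 km slope with efficiency ε = 0.29: R = ε·F/W = 0.29 × 388.068 / 77000 m = 1.462e-03 mm/s.
R = 1.462e-03 × 3600 = 5.26 mm/hr.
Over 10 h: total = 5.26 × 10 = 52.6 ≈ 53 mm.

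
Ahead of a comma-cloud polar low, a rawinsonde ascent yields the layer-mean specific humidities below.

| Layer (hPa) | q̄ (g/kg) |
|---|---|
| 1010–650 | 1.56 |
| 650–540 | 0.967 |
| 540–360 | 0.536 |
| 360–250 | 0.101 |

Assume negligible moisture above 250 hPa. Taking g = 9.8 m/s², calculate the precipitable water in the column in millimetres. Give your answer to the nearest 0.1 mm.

Precipitable water is the column-integrated vapour mass per unit area: PW = (1/g) Σ q̄ Δp, with q in kg/kg and Δp in Pa (1 kg/m² of water = 1 mm).
Layer 1010–650 hPa: Δp = 360 hPa = 36000 Pa, q̄ = 0.00156 kg/kg → 0.00156 × 36000 / 9.8 = 5.73 mm
Layer 650–540 hPa: Δp = 110 hPa = 11000 Pa, q̄ = 0.000967 kg/kg → 0.000967 × 11000 / 9.8 = 1.09 mm
Layer 540–360 hPa: Δp = 180 hPa = 18000 Pa, q̄ = 0.000536 kg/kg → 0.000536 × 18000 / 9.8 = 0.98 mm
Layer 360–250 hPa: Δp = 110 hPa = 11000 Pa, q̄ = 0.000101 kg/kg → 0.000101 × 11000 / 9.8 = 0.11 mm
PW = 5.73 + 1.09 + 0.98 + 0.11 = 7.91 ≈ 7.9 mm.

PW ≈ 7.9 mm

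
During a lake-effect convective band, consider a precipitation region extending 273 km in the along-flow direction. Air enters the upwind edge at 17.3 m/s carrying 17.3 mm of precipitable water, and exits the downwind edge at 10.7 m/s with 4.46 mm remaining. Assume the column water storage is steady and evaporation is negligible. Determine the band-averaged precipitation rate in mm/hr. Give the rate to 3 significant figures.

Column moisture flux per unit crosswind length is F = V × PW.
Inflow: F_in = 17.3 × 17.3 = 299.29 mm·m/s
Outflow: F_out = 10.7 × 4.46 = 47.722 mm·m/s
Steady-state rate R = (F_in − F_out)/L = (299.29 − 47.722) / 273000 m = 9.215e-04 mm/s.
R = 9.215e-04 × 3600 = 3.32 mm/hr.

R ≈ 3.32 mm/hr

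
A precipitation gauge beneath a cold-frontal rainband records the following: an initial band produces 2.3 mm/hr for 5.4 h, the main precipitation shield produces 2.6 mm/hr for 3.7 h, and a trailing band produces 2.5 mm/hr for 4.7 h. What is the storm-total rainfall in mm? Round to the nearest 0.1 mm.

Total = Σ Rᵢ Δtᵢ = 2.3 × 5.4 + 2.6 × 3.7 + 2.5 × 4.7
      = 12.42 + 9.62 + 11.75 = 33.8 mm.

total ≈ 33.8 mm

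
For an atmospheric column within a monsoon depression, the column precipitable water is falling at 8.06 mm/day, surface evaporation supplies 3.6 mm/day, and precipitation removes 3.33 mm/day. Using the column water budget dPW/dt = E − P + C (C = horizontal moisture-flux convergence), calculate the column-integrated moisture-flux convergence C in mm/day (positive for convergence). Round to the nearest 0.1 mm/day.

C ≈ -8.3 mm/day

dPW/dt = -8.06 mm/day.
C = dPW/dt − E + P = (-8.06) − 3.6 + 3.33 = -8.3 mm/day.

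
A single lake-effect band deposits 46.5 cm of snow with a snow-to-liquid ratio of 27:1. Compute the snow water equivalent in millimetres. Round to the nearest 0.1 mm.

SWE ≈ 17.2 mm

SWE = snow depth / ratio = 46.5 cm / 27 = 1.722 cm = 17.2 mm.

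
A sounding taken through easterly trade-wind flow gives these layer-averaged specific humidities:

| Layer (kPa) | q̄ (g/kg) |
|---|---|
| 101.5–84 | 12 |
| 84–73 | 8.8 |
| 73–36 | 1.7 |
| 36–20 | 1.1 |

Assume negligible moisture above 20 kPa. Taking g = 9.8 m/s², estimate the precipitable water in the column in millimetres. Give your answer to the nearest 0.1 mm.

Precipitable water is the column-integrated vapour mass per unit area: PW = (1/g) Σ q̄ Δp, with q in kg/kg and Δp in Pa (1 kg/m² of water = 1 mm).
Layer 101.5–84 kPa: Δp = 175 hPa = 17500 Pa, q̄ = 0.012 kg/kg → 0.012 × 17500 / 9.8 = 21.43 mm
Layer 84–73 kPa: Δp = 110 hPa = 11000 Pa, q̄ = 0.0088 kg/kg → 0.0088 × 11000 / 9.8 = 9.88 mm
Layer 73–36 kPa: Δp = 370 hPa = 37000 Pa, q̄ = 0.0017 kg/kg → 0.0017 × 37000 / 9.8 = 6.42 mm
Layer 36–20 kPa: Δp = 160 hPa = 16000 Pa, q̄ = 0.0011 kg/kg → 0.0011 × 16000 / 9.8 = 1.80 mm
PW = 21.43 + 9.88 + 6.42 + 1.80 = 39.53 ≈ 39.5 mm.

PW ≈ 39.5 mm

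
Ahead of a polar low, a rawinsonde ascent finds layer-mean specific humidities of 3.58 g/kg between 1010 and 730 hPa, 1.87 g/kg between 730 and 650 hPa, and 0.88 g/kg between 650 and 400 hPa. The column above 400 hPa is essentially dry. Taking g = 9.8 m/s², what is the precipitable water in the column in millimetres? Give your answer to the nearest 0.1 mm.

Precipitable water is the column-integrated vapour mass per unit area: PW = (1/g) Σ q̄ Δp, with q in kg/kg and Δp in Pa (1 kg/m² of water = 1 mm).
Layer 1010–730 hPa: Δp = 280 hPa = 28000 Pa, q̄ = 0.00358 kg/kg → 0.00358 × 28000 / 9.8 = 10.23 mm
Layer 730–650 hPa: Δp = 80 hPa = 8000 Pa, q̄ = 0.00187 kg/kg → 0.00187 × 8000 / 9.8 = 1.53 mm
Layer 650–400 hPa: Δp = 250 hPa = 25000 Pa, q̄ = 0.00088 kg/kg → 0.00088 × 25000 / 9.8 = 2.24 mm
PW = 10.23 + 1.53 + 2.24 = 14.00 ≈ 14.0 mm.

PW ≈ 14.0 mm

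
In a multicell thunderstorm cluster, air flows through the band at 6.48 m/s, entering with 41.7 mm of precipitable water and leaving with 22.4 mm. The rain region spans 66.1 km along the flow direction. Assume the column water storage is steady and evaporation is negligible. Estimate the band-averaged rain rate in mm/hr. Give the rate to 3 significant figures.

R ≈ 6.81 mm/hr

Column moisture flux per unit crosswind length is F = V × PW.
Inflow: F_in = 6.48 × 41.7 = 270.216 mm·m/s
Outflow: F_out = 6.48 × 22.4 = 145.152 mm·m/s
Steady-state rate R = (F_in − F_out)/L = (270.216 − 145.152) / 66100 m = 1.892e-03 mm/s.
R = 1.892e-03 × 3600 = 6.81 mm/hr.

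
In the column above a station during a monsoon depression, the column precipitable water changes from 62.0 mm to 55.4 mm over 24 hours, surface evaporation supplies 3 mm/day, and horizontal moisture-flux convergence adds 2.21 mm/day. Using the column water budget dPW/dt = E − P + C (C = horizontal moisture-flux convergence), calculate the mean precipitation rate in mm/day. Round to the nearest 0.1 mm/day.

P ≈ 11.8 mm/day

dPW/dt = (55.4 − 62.0) mm / (24/24 day) = -6.600 mm/day.
P = E + C − dPW/dt = 3 + (2.21) − (-6.600) = 11.8 mm/day.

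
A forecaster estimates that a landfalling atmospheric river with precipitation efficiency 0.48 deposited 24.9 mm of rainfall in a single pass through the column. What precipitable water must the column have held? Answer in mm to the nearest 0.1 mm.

PW ≈ 51.9 mm

PW = rainfall / ε = 24.9 / 0.48 = 51.9 mm.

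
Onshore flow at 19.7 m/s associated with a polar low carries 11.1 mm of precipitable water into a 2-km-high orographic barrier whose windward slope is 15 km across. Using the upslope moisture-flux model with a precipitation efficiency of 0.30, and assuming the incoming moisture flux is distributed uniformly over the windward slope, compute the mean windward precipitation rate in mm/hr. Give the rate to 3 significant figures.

Incoming column moisture flux per unit ridge length: F = V × PW = 19.7 × 11.1 = 218.67 mm·m/s.
Spread over the 15 km slope with efficiency ε = 0.30: R = ε·F/W = 0.30 × 218.67 / 15000 m = 4.373e-03 mm/s.
R = 4.373e-03 × 3600 = 15.7 mm/hr.

R ≈ 15.7 mm/hr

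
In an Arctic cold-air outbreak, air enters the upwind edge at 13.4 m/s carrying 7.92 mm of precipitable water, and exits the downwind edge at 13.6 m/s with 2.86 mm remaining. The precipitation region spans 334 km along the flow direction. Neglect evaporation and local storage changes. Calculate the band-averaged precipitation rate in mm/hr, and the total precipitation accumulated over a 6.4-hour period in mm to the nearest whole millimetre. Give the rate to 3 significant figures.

R ≈ 0.725 mm/hr; total ≈ 5 mm

Column moisture flux per unit crosswind length is F = V × PW.
Inflow: F_in = 13.4 × 7.92 = 106.128 mm·m/s
Outflow: F_out = 13.6 × 2.86 = 38.896 mm·m/s
Steady-state rate R = (F_in − F_out)/L = (106.128 − 38.896) / 334000 m = 2.013e-04 mm/s.
R = 2.013e-04 × 3600 = 0.725 mm/hr.
Over 6.4 h: total = 0.725 × 6.4 = 4.64 ≈ 5 mm.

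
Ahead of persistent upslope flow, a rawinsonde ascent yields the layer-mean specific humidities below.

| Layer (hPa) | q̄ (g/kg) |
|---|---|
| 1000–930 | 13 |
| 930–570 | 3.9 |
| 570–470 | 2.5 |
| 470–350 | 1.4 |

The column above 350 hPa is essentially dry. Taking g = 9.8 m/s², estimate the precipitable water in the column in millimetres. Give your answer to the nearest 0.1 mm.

Precipitable water is the column-integrated vapour mass per unit area: PW = (1/g) Σ q̄ Δp, with q in kg/kg and Δp in Pa (1 kg/m² of water = 1 mm).
Layer 1000–930 hPa: Δp = 70 hPa = 7000 Pa, q̄ = 0.013 kg/kg → 0.013 × 7000 / 9.8 = 9.29 mm
Layer 930–570 hPa: Δp = 360 hPa = 36000 Pa, q̄ = 0.0039 kg/kg → 0.0039 × 36000 / 9.8 = 14.33 mm
Layer 570–470 hPa: Δp = 100 hPa = 10000 Pa, q̄ = 0.0025 kg/kg → 0.0025 × 10000 / 9.8 = 2.55 mm
Layer 470–350 hPa: Δp = 120 hPa = 12000 Pa, q̄ = 0.0014 kg/kg → 0.0014 × 12000 / 9.8 = 1.71 mm
PW = 9.29 + 14.33 + 2.55 + 1.71 = 27.88 ≈ 27.9 mm.

PW ≈ 27.9 mm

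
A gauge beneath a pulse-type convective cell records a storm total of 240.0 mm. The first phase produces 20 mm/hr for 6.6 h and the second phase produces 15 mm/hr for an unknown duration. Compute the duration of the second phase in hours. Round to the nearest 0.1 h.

Known phases: 20 × 6.6 = 132 mm.
Remaining depth = 240.0 − 132 = 108 mm.
Duration = 108 / 15 = 7.2 h.

duration ≈ 7.2 h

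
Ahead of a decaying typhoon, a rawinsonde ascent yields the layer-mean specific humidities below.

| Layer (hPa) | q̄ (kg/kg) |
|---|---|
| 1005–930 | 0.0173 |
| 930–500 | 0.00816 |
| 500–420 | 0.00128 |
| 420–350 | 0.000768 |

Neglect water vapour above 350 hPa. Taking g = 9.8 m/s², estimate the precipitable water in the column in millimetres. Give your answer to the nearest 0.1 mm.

PW ≈ 50.6 mm

Precipitable water is the column-integrated vapour mass per unit area: PW = (1/g) Σ q̄ Δp, with q in kg/kg and Δp in Pa (1 kg/m² of water = 1 mm).
Layer 1005–930 hPa: Δp = 75 hPa = 7500 Pa, q̄ = 0.0173 kg/kg → 0.0173 × 7500 / 9.8 = 13.24 mm
Layer 930–500 hPa: Δp = 430 hPa = 43000 Pa, q̄ = 0.00816 kg/kg → 0.00816 × 43000 / 9.8 = 35.80 mm
Layer 500–420 hPa: Δp = 80 hPa = 8000 Pa, q̄ = 0.00128 kg/kg → 0.00128 × 8000 / 9.8 = 1.04 mm
Layer 420–350 hPa: Δp = 70 hPa = 7000 Pa, q̄ = 0.000768 kg/kg → 0.000768 × 7000 / 9.8 = 0.55 mm
PW = 13.24 + 35.80 + 1.04 + 0.55 = 50.63 ≈ 50.6 mm.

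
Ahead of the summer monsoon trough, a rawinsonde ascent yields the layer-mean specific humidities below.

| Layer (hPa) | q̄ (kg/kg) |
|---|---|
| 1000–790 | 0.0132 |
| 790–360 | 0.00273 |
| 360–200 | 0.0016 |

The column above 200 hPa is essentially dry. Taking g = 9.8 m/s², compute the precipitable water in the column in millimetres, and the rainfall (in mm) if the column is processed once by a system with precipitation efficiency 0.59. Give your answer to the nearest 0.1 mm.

Precipitable water is the column-integrated vapour mass per unit area: PW = (1/g) Σ q̄ Δp, with q in kg/kg and Δp in Pa (1 kg/m² of water = 1 mm).
Layer 1000–790 hPa: Δp = 210 hPa = 21000 Pa, q̄ = 0.0132 kg/kg → 0.0132 × 21000 / 9.8 = 28.29 mm
Layer 790–360 hPa: Δp = 430 hPa = 43000 Pa, q̄ = 0.00273 kg/kg → 0.00273 × 43000 / 9.8 = 11.98 mm
Layer 360–200 hPa: Δp = 160 hPa = 16000 Pa, q̄ = 0.0016 kg/kg → 0.0016 × 16000 / 9.8 = 2.61 mm
PW = 28.29 + 11.98 + 2.61 = 42.88 ≈ 42.9 mm.
Rainfall = ε × PW = 0.59 × 42.9 = 25.3 mm.

PW ≈ 42.9 mm; rainfall ≈ 25.3 mm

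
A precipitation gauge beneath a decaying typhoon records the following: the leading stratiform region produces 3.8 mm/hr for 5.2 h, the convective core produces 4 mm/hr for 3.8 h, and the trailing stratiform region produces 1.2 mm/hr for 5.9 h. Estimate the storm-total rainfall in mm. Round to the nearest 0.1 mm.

Total = Σ Rᵢ Δtᵢ = 3.8 × 5.2 + 4 × 3.8 + 1.2 × 5.9
      = 19.76 + 15.2 + 7.08 = 42.0 mm.

total ≈ 42.0 mm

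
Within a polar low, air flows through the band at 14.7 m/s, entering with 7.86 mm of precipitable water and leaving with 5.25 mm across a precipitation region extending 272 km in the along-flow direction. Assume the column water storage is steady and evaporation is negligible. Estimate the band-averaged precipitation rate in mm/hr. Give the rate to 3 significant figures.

Column moisture flux per unit crosswind length is F = V × PW.
Inflow: F_in = 14.7 × 7.86 = 115.542 mm·m/s
Outflow: F_out = 14.7 × 5.25 = 77.175 mm·m/s
Steady-state rate R = (F_in − F_out)/L = (115.542 − 77.175) / 272000 m = 1.411e-04 mm/s.
R = 1.411e-04 × 3600 = 0.508 mm/hr.

R ≈ 0.508 mm/hr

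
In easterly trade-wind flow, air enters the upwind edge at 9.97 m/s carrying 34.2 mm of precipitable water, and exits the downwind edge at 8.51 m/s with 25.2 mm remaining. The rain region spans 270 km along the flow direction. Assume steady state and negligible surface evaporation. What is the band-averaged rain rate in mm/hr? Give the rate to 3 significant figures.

R ≈ 1.69 mm/hr

Column moisture flux per unit crosswind length is F = V × PW.
Inflow: F_in = 9.97 × 34.2 = 340.974 mm·m/s
Outflow: F_out = 8.51 × 25.2 = 214.452 mm·m/s
Steady-state rate R = (F_in − F_out)/L = (340.974 − 214.452) / 270000 m = 4.686e-04 mm/s.
R = 4.686e-04 × 3600 = 1.69 mm/hr.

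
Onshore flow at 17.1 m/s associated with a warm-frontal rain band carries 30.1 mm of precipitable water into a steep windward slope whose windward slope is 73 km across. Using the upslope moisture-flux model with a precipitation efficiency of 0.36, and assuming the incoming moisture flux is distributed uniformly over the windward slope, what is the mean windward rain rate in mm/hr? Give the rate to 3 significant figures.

R ≈ 9.14 mm/hr

Incoming column moisture flux per unit ridge length: F = V × PW = 17.1 × 30.1 = 514.71 mm·m/s.
Spread over the 73 km slope with efficiency ε = 0.36: R = ε·F/W = 0.36 × 514.71 / 73000 m = 2.538e-03 mm/s.
R = 2.538e-03 × 3600 = 9.14 mm/hr.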